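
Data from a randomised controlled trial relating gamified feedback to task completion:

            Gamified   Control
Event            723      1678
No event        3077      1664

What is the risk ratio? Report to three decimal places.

Reading the table with exposure as columns: a = 723 (Gamified, case), b = 3077 (Gamified, non-case), c = 1678 (Control, case), d = 1664.
Risk in exposed = 723/3800 = 0.19026; risk in unexposed = 1678/3342 = 0.50209.
RR = 0.19026 / 0.50209 = 0.37894
The risk is 62% lower among the exposed than among the unexposed.

0.379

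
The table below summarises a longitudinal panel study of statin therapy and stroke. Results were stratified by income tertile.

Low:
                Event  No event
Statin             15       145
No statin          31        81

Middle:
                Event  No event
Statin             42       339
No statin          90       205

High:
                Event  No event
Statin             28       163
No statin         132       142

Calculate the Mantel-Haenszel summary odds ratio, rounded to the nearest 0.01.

OR_MH = Σ(aᵢdᵢ/nᵢ) / Σ(bᵢcᵢ/nᵢ), where nᵢ is the stratum total.
Stratum 1 (Low): n = 272; a·d/n = 15·81/272 = 4.4669; b·c/n = 145·31/272 = 16.5257
Stratum 2 (Middle): n = 676; a·d/n = 42·205/676 = 12.7367; b·c/n = 339·90/676 = 45.1331
Stratum 3 (High): n = 465; a·d/n = 28·142/465 = 8.5505; b·c/n = 163·132/465 = 46.2710
OR_MH = (4.4669 + 12.7367 + 8.5505) / (16.5257 + 45.1331 + 46.2710) = 25.7541 / 107.9298 = 0.23862

0.24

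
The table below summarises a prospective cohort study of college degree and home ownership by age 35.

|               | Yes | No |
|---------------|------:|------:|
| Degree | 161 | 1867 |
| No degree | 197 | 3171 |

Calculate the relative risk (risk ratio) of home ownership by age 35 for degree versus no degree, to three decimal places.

Cells: a = 161, b = 1867, c = 197, d = 3171.
Risk in exposed = 161/2028 = 0.07939; risk in unexposed = 197/3368 = 0.05849.
RR = 0.07939 / 0.05849 = 1.35726
The risk among the exposed is 1.36 times that among the unexposed.

1.357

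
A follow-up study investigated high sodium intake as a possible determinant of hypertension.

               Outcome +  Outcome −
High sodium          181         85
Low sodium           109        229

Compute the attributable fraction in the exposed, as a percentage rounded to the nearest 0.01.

Cells: a = 181, b = 85, c = 109, d = 229.
Risk in exposed = 181/266 = 0.68045; risk in unexposed = 109/338 = 0.32249.
RR = 0.68045/0.32249 = 2.11002
AR% = (RR − 1)/RR × 100 = (2.11002 − 1)/2.11002 × 100 = 52.6071%

52.61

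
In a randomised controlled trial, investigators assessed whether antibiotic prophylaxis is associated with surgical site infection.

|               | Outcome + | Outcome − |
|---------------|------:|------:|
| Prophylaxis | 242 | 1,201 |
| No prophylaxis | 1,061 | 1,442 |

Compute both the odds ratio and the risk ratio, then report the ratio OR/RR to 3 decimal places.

Cells: a = 242, b = 1201, c = 1061, d = 1442.
OR = (242·1442)/(1201·1061) = 348964/1274261 = 0.27386
Risk in exposed = 242/1443 = 0.16771; risk in unexposed = 1061/2503 = 0.42389; RR = 0.39563
OR/RR = 0.27386 / 0.39563 = 0.69219
The outcome is not rare, so the OR lies further from 1 than the RR.

0.692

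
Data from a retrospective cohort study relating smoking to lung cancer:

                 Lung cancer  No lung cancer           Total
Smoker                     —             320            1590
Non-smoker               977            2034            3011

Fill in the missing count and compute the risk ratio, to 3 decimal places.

2.462

The missing cell is in the exposed row: 1590 − 320 = 1270.
So a = 1270, b = 320, c = 977, d = 2034.
RR = [a/(a+b)] / [c/(c+d)] = (1270/1590) / (977/3011) = 0.79874/0.32448 = 2.46163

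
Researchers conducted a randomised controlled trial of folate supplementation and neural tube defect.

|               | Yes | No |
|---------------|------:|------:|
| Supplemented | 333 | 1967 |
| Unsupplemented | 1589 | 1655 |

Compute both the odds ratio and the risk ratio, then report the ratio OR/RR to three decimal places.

Cells: a = 333, b = 1967, c = 1589, d = 1655.
OR = (333·1655)/(1967·1589) = 551115/3125563 = 0.17633
Risk in exposed = 333/2300 = 0.14478; risk in unexposed = 1589/3244 = 0.48983; RR = 0.29558
OR/RR = 0.17633 / 0.29558 = 0.59654
The outcome is not rare, so the OR lies further from 1 than the RR.

0.597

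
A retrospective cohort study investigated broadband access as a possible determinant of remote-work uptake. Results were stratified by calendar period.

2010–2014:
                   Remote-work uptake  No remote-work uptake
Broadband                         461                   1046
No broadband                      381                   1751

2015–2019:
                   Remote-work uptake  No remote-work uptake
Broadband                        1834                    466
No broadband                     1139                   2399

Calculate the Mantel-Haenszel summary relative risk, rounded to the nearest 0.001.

RR_MH = Σ(aᵢ·n₀ᵢ/nᵢ) / Σ(cᵢ·n₁ᵢ/nᵢ), with n₁ᵢ = aᵢ+bᵢ (exposed), n₀ᵢ = cᵢ+dᵢ (unexposed), nᵢ = n₁ᵢ+n₀ᵢ.
Stratum 1 (2010–2014): n₁ = 1507, n₀ = 2132, n = 3639; a·n₀/n = 461·2132/3639 = 270.0885; c·n₁/n = 381·1507/3639 = 157.7815
Stratum 2 (2015–2019): n₁ = 2300, n₀ = 3538, n = 5838; a·n₀/n = 1834·3538/5838 = 1111.4580; c·n₁/n = 1139·2300/5838 = 448.7324
RR_MH = (270.0885 + 1111.4580) / (157.7815 + 448.7324) = 1381.5465 / 606.5140 = 2.27785

2.278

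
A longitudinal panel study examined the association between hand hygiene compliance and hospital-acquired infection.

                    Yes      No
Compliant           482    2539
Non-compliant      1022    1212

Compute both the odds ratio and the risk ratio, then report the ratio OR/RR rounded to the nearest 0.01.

0.65

Cells: a = 482, b = 2539, c = 1022, d = 1212.
OR = (482·1212)/(2539·1022) = 584184/2594858 = 0.22513
Risk in exposed = 482/3021 = 0.15955; risk in unexposed = 1022/2234 = 0.45748; RR = 0.34876
OR/RR = 0.22513 / 0.34876 = 0.64552
The outcome is not rare, so the OR lies further from 1 than the RR.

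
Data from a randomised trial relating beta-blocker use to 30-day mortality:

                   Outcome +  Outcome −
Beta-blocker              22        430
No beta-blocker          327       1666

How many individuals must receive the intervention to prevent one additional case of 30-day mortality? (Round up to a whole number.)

9

Risk in treated group = 22/452 = 0.04867; risk in control = 327/1993 = 0.16407.
Absolute risk reduction = 0.16407 − 0.04867 = 0.11540
NNT = 1 / ARR = 1 / 0.11540 = 8.665 → round up → 9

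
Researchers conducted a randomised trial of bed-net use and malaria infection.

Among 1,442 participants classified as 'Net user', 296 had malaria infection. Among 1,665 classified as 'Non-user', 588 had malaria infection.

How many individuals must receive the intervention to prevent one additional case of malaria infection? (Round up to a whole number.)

Risk in treated group = 296/1442 = 0.20527; risk in control = 588/1665 = 0.35315.
Absolute risk reduction = 0.35315 − 0.20527 = 0.14788
NNT = 1 / ARR = 1 / 0.14788 = 6.762 → round up → 7

7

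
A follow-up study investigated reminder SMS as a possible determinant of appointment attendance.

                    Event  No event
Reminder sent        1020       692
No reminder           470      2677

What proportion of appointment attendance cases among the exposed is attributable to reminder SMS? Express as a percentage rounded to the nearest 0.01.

Cells: a = 1020, b = 692, c = 470, d = 2677.
Risk in exposed = 1020/1712 = 0.59579; risk in unexposed = 470/3147 = 0.14935.
RR = 0.59579/0.14935 = 3.98929
AR% = (RR − 1)/RR × 100 = (3.98929 − 1)/3.98929 × 100 = 74.9329%

74.93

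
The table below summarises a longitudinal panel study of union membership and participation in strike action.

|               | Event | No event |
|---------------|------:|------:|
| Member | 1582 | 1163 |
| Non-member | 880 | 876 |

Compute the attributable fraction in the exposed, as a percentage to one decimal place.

Cells: a = 1582, b = 1163, c = 880, d = 876.
Risk in exposed = 1582/2745 = 0.57632; risk in unexposed = 880/1756 = 0.50114.
RR = 0.57632/0.50114 = 1.15002
AR% = (RR − 1)/RR × 100 = (1.15002 − 1)/1.15002 × 100 = 13.0451%

13.0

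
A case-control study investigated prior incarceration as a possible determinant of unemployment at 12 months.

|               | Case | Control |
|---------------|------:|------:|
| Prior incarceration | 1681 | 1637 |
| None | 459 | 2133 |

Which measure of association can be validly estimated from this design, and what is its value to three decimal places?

4.772

Cells: a = 1681, b = 1637, c = 459, d = 2133.
This is a case-control study: participants were sampled on outcome status, so risks in the source population cannot be estimated directly — relative risk is not valid here. The odds ratio is the appropriate measure.
OR = (a·d)/(b·c) = (1681 × 2133) / (1637 × 459) = 3585573 / 751383 = 4.77196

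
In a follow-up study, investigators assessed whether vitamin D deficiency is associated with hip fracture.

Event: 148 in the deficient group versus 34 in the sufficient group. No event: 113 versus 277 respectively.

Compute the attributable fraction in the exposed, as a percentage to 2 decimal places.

From the description: a = 148, b = 113, c = 34, d = 277.
Risk in exposed = 148/261 = 0.56705; risk in unexposed = 34/311 = 0.10932.
RR = 0.56705/0.10932 = 5.18684
AR% = (RR − 1)/RR × 100 = (5.18684 − 1)/5.18684 × 100 = 80.7204%

80.72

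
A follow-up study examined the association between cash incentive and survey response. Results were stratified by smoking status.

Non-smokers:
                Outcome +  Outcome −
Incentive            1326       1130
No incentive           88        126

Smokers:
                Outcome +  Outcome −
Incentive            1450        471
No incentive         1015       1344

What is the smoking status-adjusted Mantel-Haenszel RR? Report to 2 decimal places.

RR_MH = Σ(aᵢ·n₀ᵢ/nᵢ) / Σ(cᵢ·n₁ᵢ/nᵢ), with n₁ᵢ = aᵢ+bᵢ (exposed), n₀ᵢ = cᵢ+dᵢ (unexposed), nᵢ = n₁ᵢ+n₀ᵢ.
Stratum 1 (Non-smokers): n₁ = 2456, n₀ = 214, n = 2670; a·n₀/n = 1326·214/2670 = 106.2787; c·n₁/n = 88·2456/2670 = 80.9468
Stratum 2 (Smokers): n₁ = 1921, n₀ = 2359, n = 4280; a·n₀/n = 1450·2359/4280 = 799.1939; c·n₁/n = 1015·1921/4280 = 455.5643
RR_MH = (106.2787 + 799.1939) / (80.9468 + 455.5643) = 905.4726 / 536.5111 = 1.68771

1.69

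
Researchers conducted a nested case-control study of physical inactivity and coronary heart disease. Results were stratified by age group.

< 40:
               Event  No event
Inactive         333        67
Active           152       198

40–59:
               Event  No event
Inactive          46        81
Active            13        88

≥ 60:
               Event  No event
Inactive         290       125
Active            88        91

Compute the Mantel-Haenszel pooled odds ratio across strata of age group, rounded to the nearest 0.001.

4.088

OR_MH = Σ(aᵢdᵢ/nᵢ) / Σ(bᵢcᵢ/nᵢ), where nᵢ is the stratum total.
Stratum 1 (< 40): n = 750; a·d/n = 333·198/750 = 87.9120; b·c/n = 67·152/750 = 13.5787
Stratum 2 (40–59): n = 228; a·d/n = 46·88/228 = 17.7544; b·c/n = 81·13/228 = 4.6184
Stratum 3 (≥ 60): n = 594; a·d/n = 290·91/594 = 44.4276; b·c/n = 125·88/594 = 18.5185
OR_MH = (87.9120 + 17.7544 + 44.4276) / (13.5787 + 4.6184 + 18.5185) = 150.0940 / 36.7156 = 4.08802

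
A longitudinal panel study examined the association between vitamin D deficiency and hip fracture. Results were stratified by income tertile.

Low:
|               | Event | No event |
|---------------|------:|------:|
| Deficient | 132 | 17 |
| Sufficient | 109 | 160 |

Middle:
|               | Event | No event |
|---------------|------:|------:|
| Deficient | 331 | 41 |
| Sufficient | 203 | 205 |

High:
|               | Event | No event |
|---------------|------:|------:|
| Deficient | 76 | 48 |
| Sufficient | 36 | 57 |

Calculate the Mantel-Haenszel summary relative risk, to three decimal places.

RR_MH = Σ(aᵢ·n₀ᵢ/nᵢ) / Σ(cᵢ·n₁ᵢ/nᵢ), with n₁ᵢ = aᵢ+bᵢ (exposed), n₀ᵢ = cᵢ+dᵢ (unexposed), nᵢ = n₁ᵢ+n₀ᵢ.
Stratum 1 (Low): n₁ = 149, n₀ = 269, n = 418; a·n₀/n = 132·269/418 = 84.9474; c·n₁/n = 109·149/418 = 38.8541
Stratum 2 (Middle): n₁ = 372, n₀ = 408, n = 780; a·n₀/n = 331·408/780 = 173.1385; c·n₁/n = 203·372/780 = 96.8154
Stratum 3 (High): n₁ = 124, n₀ = 93, n = 217; a·n₀/n = 76·93/217 = 32.5714; c·n₁/n = 36·124/217 = 20.5714
RR_MH = (84.9474 + 173.1385 + 32.5714) / (38.8541 + 96.8154 + 20.5714) = 290.6573 / 156.2409 = 1.86032

1.860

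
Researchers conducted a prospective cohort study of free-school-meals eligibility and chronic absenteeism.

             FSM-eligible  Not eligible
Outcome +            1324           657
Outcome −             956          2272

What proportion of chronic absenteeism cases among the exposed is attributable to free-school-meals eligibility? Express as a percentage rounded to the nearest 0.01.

61.37

Reading the table with exposure as columns: a = 1324 (FSM-eligible, case), b = 956 (FSM-eligible, non-case), c = 657 (Not eligible, case), d = 2272.
Risk in exposed = 1324/2280 = 0.58070; risk in unexposed = 657/2929 = 0.22431.
RR = 0.58070/0.22431 = 2.58885
AR% = (RR − 1)/RR × 100 = (2.58885 − 1)/2.58885 × 100 = 61.3728%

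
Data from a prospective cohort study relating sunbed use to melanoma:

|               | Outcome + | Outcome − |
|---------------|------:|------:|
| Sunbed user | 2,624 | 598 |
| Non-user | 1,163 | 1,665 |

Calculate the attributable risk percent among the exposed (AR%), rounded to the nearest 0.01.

49.50

Cells: a = 2624, b = 598, c = 1163, d = 1665.
Risk in exposed = 2624/3222 = 0.81440; risk in unexposed = 1163/2828 = 0.41124.
RR = 0.81440/0.41124 = 1.98033
AR% = (RR − 1)/RR × 100 = (1.98033 − 1)/1.98033 × 100 = 49.5034%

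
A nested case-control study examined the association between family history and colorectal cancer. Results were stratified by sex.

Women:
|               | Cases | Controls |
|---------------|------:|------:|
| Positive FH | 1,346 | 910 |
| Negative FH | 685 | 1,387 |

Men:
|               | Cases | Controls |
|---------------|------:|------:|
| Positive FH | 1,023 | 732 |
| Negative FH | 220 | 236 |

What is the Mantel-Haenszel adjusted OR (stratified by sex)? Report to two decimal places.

OR_MH = Σ(aᵢdᵢ/nᵢ) / Σ(bᵢcᵢ/nᵢ), where nᵢ is the stratum total.
Stratum 1 (Women): n = 4328; a·d/n = 1346·1387/4328 = 431.3544; b·c/n = 910·685/4328 = 144.0273
Stratum 2 (Men): n = 2211; a·d/n = 1023·236/2211 = 109.1940; b·c/n = 732·220/2211 = 72.8358
OR_MH = (431.3544 + 109.1940) / (144.0273 + 72.8358) = 540.5485 / 216.8631 = 2.49258

2.49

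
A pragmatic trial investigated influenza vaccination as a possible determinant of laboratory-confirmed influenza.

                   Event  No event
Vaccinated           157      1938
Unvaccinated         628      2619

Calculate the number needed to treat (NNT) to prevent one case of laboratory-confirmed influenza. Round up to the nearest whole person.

9

Risk in treated group = 157/2095 = 0.07494; risk in control = 628/3247 = 0.19341.
Absolute risk reduction = 0.19341 − 0.07494 = 0.11847
NNT = 1 / ARR = 1 / 0.11847 = 8.441 → round up → 9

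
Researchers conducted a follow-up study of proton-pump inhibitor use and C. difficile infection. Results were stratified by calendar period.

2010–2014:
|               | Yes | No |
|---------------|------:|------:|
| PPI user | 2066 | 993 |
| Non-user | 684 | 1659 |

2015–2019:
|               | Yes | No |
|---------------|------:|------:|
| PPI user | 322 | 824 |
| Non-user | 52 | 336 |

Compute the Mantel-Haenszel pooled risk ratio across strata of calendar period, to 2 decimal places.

2.29

RR_MH = Σ(aᵢ·n₀ᵢ/nᵢ) / Σ(cᵢ·n₁ᵢ/nᵢ), with n₁ᵢ = aᵢ+bᵢ (exposed), n₀ᵢ = cᵢ+dᵢ (unexposed), nᵢ = n₁ᵢ+n₀ᵢ.
Stratum 1 (2010–2014): n₁ = 3059, n₀ = 2343, n = 5402; a·n₀/n = 2066·2343/5402 = 896.0826; c·n₁/n = 684·3059/5402 = 387.3299
Stratum 2 (2015–2019): n₁ = 1146, n₀ = 388, n = 1534; a·n₀/n = 322·388/1534 = 81.4446; c·n₁/n = 52·1146/1534 = 38.8475
RR_MH = (896.0826 + 81.4446) / (387.3299 + 38.8475) = 977.5272 / 426.1773 = 2.29371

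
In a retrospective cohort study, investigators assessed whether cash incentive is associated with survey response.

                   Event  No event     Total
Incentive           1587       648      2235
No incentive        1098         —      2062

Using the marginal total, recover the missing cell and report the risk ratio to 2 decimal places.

1.33

The missing cell is in the unexposed row: 2062 − 1098 = 964.
So a = 1587, b = 648, c = 1098, d = 964.
RR = [a/(a+b)] / [c/(c+d)] = (1587/2235) / (1098/2062) = 0.71007/0.53249 = 1.33348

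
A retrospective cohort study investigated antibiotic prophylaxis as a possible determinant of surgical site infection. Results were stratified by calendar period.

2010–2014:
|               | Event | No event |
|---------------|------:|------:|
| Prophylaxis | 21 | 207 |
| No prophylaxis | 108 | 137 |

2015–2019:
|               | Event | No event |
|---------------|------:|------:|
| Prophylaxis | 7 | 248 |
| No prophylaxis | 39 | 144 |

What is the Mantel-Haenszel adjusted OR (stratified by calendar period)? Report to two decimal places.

OR_MH = Σ(aᵢdᵢ/nᵢ) / Σ(bᵢcᵢ/nᵢ), where nᵢ is the stratum total.
Stratum 1 (2010–2014): n = 473; a·d/n = 21·137/473 = 6.0825; b·c/n = 207·108/473 = 47.2643
Stratum 2 (2015–2019): n = 438; a·d/n = 7·144/438 = 2.3014; b·c/n = 248·39/438 = 22.0822
OR_MH = (6.0825 + 2.3014) / (47.2643 + 22.0822) = 8.3838 / 69.3465 = 0.12090

0.12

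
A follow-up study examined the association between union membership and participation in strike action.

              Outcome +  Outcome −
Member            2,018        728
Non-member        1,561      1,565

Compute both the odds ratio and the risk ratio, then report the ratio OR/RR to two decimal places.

Cells: a = 2018, b = 728, c = 1561, d = 1565.
OR = (2018·1565)/(728·1561) = 3158170/1136408 = 2.77908
Risk in exposed = 2018/2746 = 0.73489; risk in unexposed = 1561/3126 = 0.49936; RR = 1.47166
OR/RR = 2.77908 / 1.47166 = 1.88840
The outcome is not rare, so the OR lies further from 1 than the RR.

1.89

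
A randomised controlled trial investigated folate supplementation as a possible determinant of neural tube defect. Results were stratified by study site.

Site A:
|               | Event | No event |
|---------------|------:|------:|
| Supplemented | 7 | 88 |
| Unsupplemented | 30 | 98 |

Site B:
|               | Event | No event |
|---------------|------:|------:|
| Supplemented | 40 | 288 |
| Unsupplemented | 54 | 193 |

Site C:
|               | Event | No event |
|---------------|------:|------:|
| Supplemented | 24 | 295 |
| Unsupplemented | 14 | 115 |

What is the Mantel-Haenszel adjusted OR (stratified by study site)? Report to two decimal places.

OR_MH = Σ(aᵢdᵢ/nᵢ) / Σ(bᵢcᵢ/nᵢ), where nᵢ is the stratum total.
Stratum 1 (Site A): n = 223; a·d/n = 7·98/223 = 3.0762; b·c/n = 88·30/223 = 11.8386
Stratum 2 (Site B): n = 575; a·d/n = 40·193/575 = 13.4261; b·c/n = 288·54/575 = 27.0470
Stratum 3 (Site C): n = 448; a·d/n = 24·115/448 = 6.1607; b·c/n = 295·14/448 = 9.2188
OR_MH = (3.0762 + 13.4261 + 6.1607) / (11.8386 + 27.0470 + 9.2188) = 22.6630 / 48.1043 = 0.47112

0.47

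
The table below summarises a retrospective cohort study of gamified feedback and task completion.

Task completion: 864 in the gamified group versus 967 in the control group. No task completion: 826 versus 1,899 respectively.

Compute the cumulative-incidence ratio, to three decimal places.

From the description: a = 864, b = 826, c = 967, d = 1899.
Risk in exposed = 864/1690 = 0.51124; risk in unexposed = 967/2866 = 0.33740.
RR = 0.51124 / 0.33740 = 1.51522
The risk among the exposed is 1.52 times that among the unexposed.

1.515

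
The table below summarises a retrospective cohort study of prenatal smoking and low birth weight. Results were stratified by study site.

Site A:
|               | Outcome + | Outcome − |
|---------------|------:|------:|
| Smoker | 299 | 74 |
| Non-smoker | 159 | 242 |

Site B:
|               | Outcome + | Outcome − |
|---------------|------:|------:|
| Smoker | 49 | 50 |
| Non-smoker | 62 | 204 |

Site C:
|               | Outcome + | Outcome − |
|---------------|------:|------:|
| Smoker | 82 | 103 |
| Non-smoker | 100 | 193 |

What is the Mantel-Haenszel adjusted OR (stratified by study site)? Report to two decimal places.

3.40

OR_MH = Σ(aᵢdᵢ/nᵢ) / Σ(bᵢcᵢ/nᵢ), where nᵢ is the stratum total.
Stratum 1 (Site A): n = 774; a·d/n = 299·242/774 = 93.4858; b·c/n = 74·159/774 = 15.2016
Stratum 2 (Site B): n = 365; a·d/n = 49·204/365 = 27.3863; b·c/n = 50·62/365 = 8.4932
Stratum 3 (Site C): n = 478; a·d/n = 82·193/478 = 33.1088; b·c/n = 103·100/478 = 21.5481
OR_MH = (93.4858 + 27.3863 + 33.1088) / (15.2016 + 8.4932 + 21.5481) = 153.9809 / 45.2428 = 3.40343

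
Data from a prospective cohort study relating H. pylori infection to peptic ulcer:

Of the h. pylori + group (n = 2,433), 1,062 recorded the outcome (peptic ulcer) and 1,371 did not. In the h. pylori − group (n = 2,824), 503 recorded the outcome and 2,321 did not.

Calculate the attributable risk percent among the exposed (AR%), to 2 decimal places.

59.19

From the description: a = 1062, b = 1371, c = 503, d = 2321.
Risk in exposed = 1062/2433 = 0.43650; risk in unexposed = 503/2824 = 0.17812.
RR = 0.43650/0.17812 = 2.45064
AR% = (RR − 1)/RR × 100 = (2.45064 − 1)/2.45064 × 100 = 59.1943%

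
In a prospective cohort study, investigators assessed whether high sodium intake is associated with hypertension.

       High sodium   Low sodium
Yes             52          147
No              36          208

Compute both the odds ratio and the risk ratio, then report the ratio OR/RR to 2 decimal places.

1.43

Reading the table with exposure as columns: a = 52 (High sodium, case), b = 36 (High sodium, non-case), c = 147 (Low sodium, case), d = 208.
OR = (52·208)/(36·147) = 10816/5292 = 2.04384
Risk in exposed = 52/88 = 0.59091; risk in unexposed = 147/355 = 0.41408; RR = 1.42703
OR/RR = 2.04384 / 1.42703 = 1.43224
The outcome is not rare, so the OR lies further from 1 than the RR.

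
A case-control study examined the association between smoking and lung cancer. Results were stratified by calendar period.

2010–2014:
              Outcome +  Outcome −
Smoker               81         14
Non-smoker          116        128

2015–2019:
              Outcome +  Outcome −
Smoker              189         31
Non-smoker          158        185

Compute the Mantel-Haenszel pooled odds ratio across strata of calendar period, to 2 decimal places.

6.87

OR_MH = Σ(aᵢdᵢ/nᵢ) / Σ(bᵢcᵢ/nᵢ), where nᵢ is the stratum total.
Stratum 1 (2010–2014): n = 339; a·d/n = 81·128/339 = 30.5841; b·c/n = 14·116/339 = 4.7906
Stratum 2 (2015–2019): n = 563; a·d/n = 189·185/563 = 62.1048; b·c/n = 31·158/563 = 8.6998
OR_MH = (30.5841 + 62.1048) / (4.7906 + 8.6998) = 92.6889 / 13.4904 = 6.87074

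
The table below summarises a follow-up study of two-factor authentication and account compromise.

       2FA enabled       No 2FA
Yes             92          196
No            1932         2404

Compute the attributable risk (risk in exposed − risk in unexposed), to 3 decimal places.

-0.030

Reading the table with exposure as columns: a = 92 (2FA enabled, case), b = 1932 (2FA enabled, non-case), c = 196 (No 2FA, case), d = 2404.
Risk in exposed = 92/2024 = 0.045455; risk in unexposed = 196/2600 = 0.075385.
Risk difference = 0.045455 − 0.075385 = -0.029930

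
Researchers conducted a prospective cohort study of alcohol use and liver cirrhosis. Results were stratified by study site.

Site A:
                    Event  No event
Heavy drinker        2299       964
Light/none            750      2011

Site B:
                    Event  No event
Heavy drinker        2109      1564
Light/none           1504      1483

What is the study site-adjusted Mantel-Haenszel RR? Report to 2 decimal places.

RR_MH = Σ(aᵢ·n₀ᵢ/nᵢ) / Σ(cᵢ·n₁ᵢ/nᵢ), with n₁ᵢ = aᵢ+bᵢ (exposed), n₀ᵢ = cᵢ+dᵢ (unexposed), nᵢ = n₁ᵢ+n₀ᵢ.
Stratum 1 (Site A): n₁ = 3263, n₀ = 2761, n = 6024; a·n₀/n = 2299·2761/6024 = 1053.7083; c·n₁/n = 750·3263/6024 = 406.2500
Stratum 2 (Site B): n₁ = 3673, n₀ = 2987, n = 6660; a·n₀/n = 2109·2987/6660 = 945.8833; c·n₁/n = 1504·3673/6660 = 829.4583
RR_MH = (1053.7083 + 945.8833) / (406.2500 + 829.4583) = 1999.5917 / 1235.7083 = 1.61817

1.62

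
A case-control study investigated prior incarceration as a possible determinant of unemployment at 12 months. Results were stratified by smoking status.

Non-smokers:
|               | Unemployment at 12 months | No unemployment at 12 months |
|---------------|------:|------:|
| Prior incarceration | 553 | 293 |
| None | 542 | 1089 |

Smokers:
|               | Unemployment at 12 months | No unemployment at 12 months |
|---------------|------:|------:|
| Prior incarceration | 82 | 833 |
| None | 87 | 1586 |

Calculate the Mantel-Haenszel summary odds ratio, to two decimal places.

3.18

OR_MH = Σ(aᵢdᵢ/nᵢ) / Σ(bᵢcᵢ/nᵢ), where nᵢ is the stratum total.
Stratum 1 (Non-smokers): n = 2477; a·d/n = 553·1089/2477 = 243.1235; b·c/n = 293·542/2477 = 64.1122
Stratum 2 (Smokers): n = 2588; a·d/n = 82·1586/2588 = 50.2519; b·c/n = 833·87/2588 = 28.0027
OR_MH = (243.1235 + 50.2519) / (64.1122 + 28.0027) = 293.3755 / 92.1149 = 3.18488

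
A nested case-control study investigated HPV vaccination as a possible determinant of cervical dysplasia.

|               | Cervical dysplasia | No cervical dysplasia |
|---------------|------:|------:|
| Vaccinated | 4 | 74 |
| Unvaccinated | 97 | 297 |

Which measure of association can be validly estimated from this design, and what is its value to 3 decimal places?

Cells: a = 4, b = 74, c = 97, d = 297.
This is a nested case-control study: participants were sampled on outcome status, so risks in the source population cannot be estimated directly — relative risk is not valid here. The odds ratio is the appropriate measure.
OR = (a·d)/(b·c) = (4 × 297) / (74 × 97) = 1188 / 7178 = 0.16551

0.166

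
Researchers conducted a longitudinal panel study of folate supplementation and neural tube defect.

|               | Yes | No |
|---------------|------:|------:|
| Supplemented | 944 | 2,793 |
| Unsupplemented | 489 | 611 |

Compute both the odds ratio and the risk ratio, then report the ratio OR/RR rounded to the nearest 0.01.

0.74

Cells: a = 944, b = 2793, c = 489, d = 611.
OR = (944·611)/(2793·489) = 576784/1365777 = 0.42231
Risk in exposed = 944/3737 = 0.25261; risk in unexposed = 489/1100 = 0.44455; RR = 0.56824
OR/RR = 0.42231 / 0.56824 = 0.74319
The outcome is not rare, so the OR lies further from 1 than the RR.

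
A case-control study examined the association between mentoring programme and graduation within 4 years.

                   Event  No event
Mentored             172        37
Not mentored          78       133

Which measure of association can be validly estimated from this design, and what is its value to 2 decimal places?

Cells: a = 172, b = 37, c = 78, d = 133.
This is a case-control study: participants were sampled on outcome status, so risks in the source population cannot be estimated directly — relative risk is not valid here. The odds ratio is the appropriate measure.
OR = (a·d)/(b·c) = (172 × 133) / (37 × 78) = 22876 / 2886 = 7.92654

7.93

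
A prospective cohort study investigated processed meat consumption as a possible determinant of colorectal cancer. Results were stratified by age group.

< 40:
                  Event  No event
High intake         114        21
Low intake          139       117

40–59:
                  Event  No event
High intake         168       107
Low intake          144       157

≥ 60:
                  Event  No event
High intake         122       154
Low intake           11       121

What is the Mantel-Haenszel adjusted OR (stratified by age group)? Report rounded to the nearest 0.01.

3.03

OR_MH = Σ(aᵢdᵢ/nᵢ) / Σ(bᵢcᵢ/nᵢ), where nᵢ is the stratum total.
Stratum 1 (< 40): n = 391; a·d/n = 114·117/391 = 34.1125; b·c/n = 21·139/391 = 7.4655
Stratum 2 (40–59): n = 576; a·d/n = 168·157/576 = 45.7917; b·c/n = 107·144/576 = 26.7500
Stratum 3 (≥ 60): n = 408; a·d/n = 122·121/408 = 36.1814; b·c/n = 154·11/408 = 4.1520
OR_MH = (34.1125 + 45.7917 + 36.1814) / (7.4655 + 26.7500 + 4.1520) = 116.0856 / 38.3674 = 3.02563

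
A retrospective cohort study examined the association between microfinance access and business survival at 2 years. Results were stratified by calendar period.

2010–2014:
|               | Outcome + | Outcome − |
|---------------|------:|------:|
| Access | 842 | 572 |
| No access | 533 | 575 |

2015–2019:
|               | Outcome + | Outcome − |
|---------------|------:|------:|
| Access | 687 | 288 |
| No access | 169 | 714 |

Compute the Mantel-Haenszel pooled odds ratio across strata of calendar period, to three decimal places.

OR_MH = Σ(aᵢdᵢ/nᵢ) / Σ(bᵢcᵢ/nᵢ), where nᵢ is the stratum total.
Stratum 1 (2010–2014): n = 2522; a·d/n = 842·575/2522 = 191.9707; b·c/n = 572·533/2522 = 120.8866
Stratum 2 (2015–2019): n = 1858; a·d/n = 687·714/1858 = 264.0032; b·c/n = 288·169/1858 = 26.1959
OR_MH = (191.9707 + 264.0032) / (120.8866 + 26.1959) = 455.9739 / 147.0825 = 3.10012

3.100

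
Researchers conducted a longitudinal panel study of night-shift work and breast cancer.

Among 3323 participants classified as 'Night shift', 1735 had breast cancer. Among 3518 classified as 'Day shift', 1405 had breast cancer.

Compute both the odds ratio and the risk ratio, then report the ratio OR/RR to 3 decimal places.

From the description: a = 1735, b = 1588, c = 1405, d = 2113.
OR = (1735·2113)/(1588·1405) = 3666055/2231140 = 1.64313
Risk in exposed = 1735/3323 = 0.52212; risk in unexposed = 1405/3518 = 0.39937; RR = 1.30734
OR/RR = 1.64313 / 1.30734 = 1.25685
The outcome is not rare, so the OR lies further from 1 than the RR.

1.257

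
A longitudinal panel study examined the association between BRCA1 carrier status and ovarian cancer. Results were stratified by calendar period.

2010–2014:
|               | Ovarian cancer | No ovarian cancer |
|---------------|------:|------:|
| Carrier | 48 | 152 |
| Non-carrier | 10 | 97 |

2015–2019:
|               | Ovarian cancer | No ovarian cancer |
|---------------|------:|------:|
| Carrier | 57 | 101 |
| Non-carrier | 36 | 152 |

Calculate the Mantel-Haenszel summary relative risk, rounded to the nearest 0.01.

2.08

RR_MH = Σ(aᵢ·n₀ᵢ/nᵢ) / Σ(cᵢ·n₁ᵢ/nᵢ), with n₁ᵢ = aᵢ+bᵢ (exposed), n₀ᵢ = cᵢ+dᵢ (unexposed), nᵢ = n₁ᵢ+n₀ᵢ.
Stratum 1 (2010–2014): n₁ = 200, n₀ = 107, n = 307; a·n₀/n = 48·107/307 = 16.7296; c·n₁/n = 10·200/307 = 6.5147
Stratum 2 (2015–2019): n₁ = 158, n₀ = 188, n = 346; a·n₀/n = 57·188/346 = 30.9711; c·n₁/n = 36·158/346 = 16.4393
RR_MH = (16.7296 + 30.9711) / (6.5147 + 16.4393) = 47.7007 / 22.9540 = 2.07810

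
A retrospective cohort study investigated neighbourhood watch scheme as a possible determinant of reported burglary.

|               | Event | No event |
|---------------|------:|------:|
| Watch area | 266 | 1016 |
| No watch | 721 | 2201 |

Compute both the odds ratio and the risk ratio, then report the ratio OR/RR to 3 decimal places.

0.950

Cells: a = 266, b = 1016, c = 721, d = 2201.
OR = (266·2201)/(1016·721) = 585466/732536 = 0.79923
Risk in exposed = 266/1282 = 0.20749; risk in unexposed = 721/2922 = 0.24675; RR = 0.84089
OR/RR = 0.79923 / 0.84089 = 0.95046
The outcome is not rare, so the OR lies further from 1 than the RR.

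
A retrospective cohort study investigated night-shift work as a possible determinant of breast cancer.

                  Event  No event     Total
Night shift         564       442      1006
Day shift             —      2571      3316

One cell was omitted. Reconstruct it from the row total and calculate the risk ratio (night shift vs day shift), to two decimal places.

2.50

The missing cell is in the unexposed row: 3316 − 2571 = 745.
So a = 564, b = 442, c = 745, d = 2571.
RR = [a/(a+b)] / [c/(c+d)] = (564/1006) / (745/3316) = 0.56064/0.22467 = 2.49540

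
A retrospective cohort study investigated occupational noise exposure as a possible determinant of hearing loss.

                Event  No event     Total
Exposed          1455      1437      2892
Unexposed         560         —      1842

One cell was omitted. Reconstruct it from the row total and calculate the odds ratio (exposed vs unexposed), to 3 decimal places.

The missing cell is in the unexposed row: 1842 − 560 = 1282.
So a = 1455, b = 1437, c = 560, d = 1282.
OR = (a·d)/(b·c) = (1455 × 1282) / (1437 × 560) = 1865310 / 804720 = 2.31796

2.318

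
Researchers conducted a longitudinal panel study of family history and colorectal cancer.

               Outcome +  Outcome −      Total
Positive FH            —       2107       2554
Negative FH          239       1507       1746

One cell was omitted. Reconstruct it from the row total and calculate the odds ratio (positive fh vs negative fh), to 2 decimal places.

The missing cell is in the exposed row: 2554 − 2107 = 447.
So a = 447, b = 2107, c = 239, d = 1507.
OR = (a·d)/(b·c) = (447 × 1507) / (2107 × 239) = 673629 / 503573 = 1.33770

1.34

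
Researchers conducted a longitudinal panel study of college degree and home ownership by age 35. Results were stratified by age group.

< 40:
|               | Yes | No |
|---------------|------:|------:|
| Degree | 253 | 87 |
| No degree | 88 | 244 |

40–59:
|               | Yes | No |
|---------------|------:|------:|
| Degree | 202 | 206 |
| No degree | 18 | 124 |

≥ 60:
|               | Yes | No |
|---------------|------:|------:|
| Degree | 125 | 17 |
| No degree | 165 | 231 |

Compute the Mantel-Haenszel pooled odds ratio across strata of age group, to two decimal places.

8.18

OR_MH = Σ(aᵢdᵢ/nᵢ) / Σ(bᵢcᵢ/nᵢ), where nᵢ is the stratum total.
Stratum 1 (< 40): n = 672; a·d/n = 253·244/672 = 91.8631; b·c/n = 87·88/672 = 11.3929
Stratum 2 (40–59): n = 550; a·d/n = 202·124/550 = 45.5418; b·c/n = 206·18/550 = 6.7418
Stratum 3 (≥ 60): n = 538; a·d/n = 125·231/538 = 53.6710; b·c/n = 17·165/538 = 5.2138
OR_MH = (91.8631 + 45.5418 + 53.6710) / (11.3929 + 6.7418 + 5.2138) = 191.0759 / 23.3484 = 8.18367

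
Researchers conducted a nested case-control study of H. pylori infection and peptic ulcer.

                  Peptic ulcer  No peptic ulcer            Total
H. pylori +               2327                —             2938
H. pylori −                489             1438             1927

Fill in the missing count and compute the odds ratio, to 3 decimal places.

The missing cell is in the exposed row: 2938 − 2327 = 611.
So a = 2327, b = 611, c = 489, d = 1438.
OR = (a·d)/(b·c) = (2327 × 1438) / (611 × 489) = 3346226 / 298779 = 11.19967

11.200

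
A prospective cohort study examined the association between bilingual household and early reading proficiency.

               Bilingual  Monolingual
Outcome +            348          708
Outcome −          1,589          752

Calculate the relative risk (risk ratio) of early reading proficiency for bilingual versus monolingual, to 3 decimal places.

0.370

Reading the table with exposure as columns: a = 348 (Bilingual, case), b = 1589 (Bilingual, non-case), c = 708 (Monolingual, case), d = 752.
Risk in exposed = 348/1937 = 0.17966; risk in unexposed = 708/1460 = 0.48493.
RR = 0.17966 / 0.48493 = 0.37048
The risk is 63% lower among the exposed than among the unexposed.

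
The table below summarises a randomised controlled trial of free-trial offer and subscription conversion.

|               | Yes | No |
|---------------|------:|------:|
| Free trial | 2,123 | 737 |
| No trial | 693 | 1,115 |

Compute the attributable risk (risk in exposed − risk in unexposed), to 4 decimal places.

0.3590

Cells: a = 2123, b = 737, c = 693, d = 1115.
Risk in exposed = 2123/2860 = 0.742308; risk in unexposed = 693/1808 = 0.383296.
Risk difference = 0.742308 − 0.383296 = 0.359011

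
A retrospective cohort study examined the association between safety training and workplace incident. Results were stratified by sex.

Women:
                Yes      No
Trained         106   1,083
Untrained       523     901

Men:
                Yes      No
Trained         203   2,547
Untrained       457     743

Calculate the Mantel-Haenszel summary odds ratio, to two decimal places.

OR_MH = Σ(aᵢdᵢ/nᵢ) / Σ(bᵢcᵢ/nᵢ), where nᵢ is the stratum total.
Stratum 1 (Women): n = 2613; a·d/n = 106·901/2613 = 36.5503; b·c/n = 1083·523/2613 = 216.7658
Stratum 2 (Men): n = 3950; a·d/n = 203·743/3950 = 38.1846; b·c/n = 2547·457/3950 = 294.6782
OR_MH = (36.5503 + 38.1846) / (216.7658 + 294.6782) = 74.7349 / 511.4440 = 0.14613

0.15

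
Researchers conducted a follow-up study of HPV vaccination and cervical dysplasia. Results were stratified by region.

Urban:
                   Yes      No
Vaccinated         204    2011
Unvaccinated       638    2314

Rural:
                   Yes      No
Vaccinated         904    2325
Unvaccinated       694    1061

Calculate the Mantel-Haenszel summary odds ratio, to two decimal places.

OR_MH = Σ(aᵢdᵢ/nᵢ) / Σ(bᵢcᵢ/nᵢ), where nᵢ is the stratum total.
Stratum 1 (Urban): n = 5167; a·d/n = 204·2314/5167 = 91.3598; b·c/n = 2011·638/5167 = 248.3100
Stratum 2 (Rural): n = 4984; a·d/n = 904·1061/4984 = 192.4446; b·c/n = 2325·694/4984 = 323.7460
OR_MH = (91.3598 + 192.4446) / (248.3100 + 323.7460) = 283.8044 / 572.0560 = 0.49611

0.50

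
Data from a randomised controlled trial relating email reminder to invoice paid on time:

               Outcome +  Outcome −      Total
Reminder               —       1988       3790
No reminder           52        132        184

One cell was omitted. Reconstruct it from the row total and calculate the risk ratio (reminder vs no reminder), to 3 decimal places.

1.682

The missing cell is in the exposed row: 3790 − 1988 = 1802.
So a = 1802, b = 1988, c = 52, d = 132.
RR = [a/(a+b)] / [c/(c+d)] = (1802/3790) / (52/184) = 0.47546/0.28261 = 1.68240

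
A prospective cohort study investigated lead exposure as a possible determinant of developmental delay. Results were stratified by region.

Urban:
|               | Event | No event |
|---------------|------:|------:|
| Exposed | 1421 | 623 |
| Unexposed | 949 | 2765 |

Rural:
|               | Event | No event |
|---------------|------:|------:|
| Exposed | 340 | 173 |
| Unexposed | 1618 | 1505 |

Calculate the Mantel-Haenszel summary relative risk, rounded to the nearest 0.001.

2.138

RR_MH = Σ(aᵢ·n₀ᵢ/nᵢ) / Σ(cᵢ·n₁ᵢ/nᵢ), with n₁ᵢ = aᵢ+bᵢ (exposed), n₀ᵢ = cᵢ+dᵢ (unexposed), nᵢ = n₁ᵢ+n₀ᵢ.
Stratum 1 (Urban): n₁ = 2044, n₀ = 3714, n = 5758; a·n₀/n = 1421·3714/5758 = 916.5672; c·n₁/n = 949·2044/5758 = 336.8802
Stratum 2 (Rural): n₁ = 513, n₀ = 3123, n = 3636; a·n₀/n = 340·3123/3636 = 292.0297; c·n₁/n = 1618·513/3636 = 228.2822
RR_MH = (916.5672 + 292.0297) / (336.8802 + 228.2822) = 1208.5969 / 565.1623 = 2.13850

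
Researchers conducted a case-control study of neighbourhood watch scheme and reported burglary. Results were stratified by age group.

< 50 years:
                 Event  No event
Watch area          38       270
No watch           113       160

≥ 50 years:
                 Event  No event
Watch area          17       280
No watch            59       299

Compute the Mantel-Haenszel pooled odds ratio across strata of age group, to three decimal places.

OR_MH = Σ(aᵢdᵢ/nᵢ) / Σ(bᵢcᵢ/nᵢ), where nᵢ is the stratum total.
Stratum 1 (< 50 years): n = 581; a·d/n = 38·160/581 = 10.4647; b·c/n = 270·113/581 = 52.5129
Stratum 2 (≥ 50 years): n = 655; a·d/n = 17·299/655 = 7.7603; b·c/n = 280·59/655 = 25.2214
OR_MH = (10.4647 + 7.7603) / (52.5129 + 25.2214) = 18.2250 / 77.7343 = 0.23445

0.234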